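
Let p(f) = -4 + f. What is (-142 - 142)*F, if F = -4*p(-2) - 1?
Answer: -6532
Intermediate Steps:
F = 23 (F = -4*(-4 - 2) - 1 = -4*(-6) - 1 = 24 - 1 = 23)
(-142 - 142)*F = (-142 - 142)*23 = -284*23 = -6532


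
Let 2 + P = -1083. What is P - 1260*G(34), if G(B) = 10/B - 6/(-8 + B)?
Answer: -257425/221 ≈ -1164.8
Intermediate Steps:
P = -1085 (P = -2 - 1083 = -1085)
G(B) = -6/(-8 + B) + 10/B
P - 1260*G(34) = -1085 - 5040*(-20 + 34)/(34*(-8 + 34)) = -1085 - 5040*14/(34*26) = -1085 - 1260*14/221 = -1085 - 17640/221 = -257425/221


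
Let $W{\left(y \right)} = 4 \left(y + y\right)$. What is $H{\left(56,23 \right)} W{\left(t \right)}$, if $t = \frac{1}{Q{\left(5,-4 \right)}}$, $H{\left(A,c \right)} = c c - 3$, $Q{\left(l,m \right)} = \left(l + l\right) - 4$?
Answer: $\frac{2104}{3} \approx 701.33$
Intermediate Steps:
$Q{\left(l,m \right)} = -4 + 2 l$ ($Q{\left(l,m \right)} = 2 l - 4 = -4 + 2 l$)
$H{\left(A,c \right)} = -3 + c^{2}$ ($H{\left(A,c \right)} = c^{2} - 3 = -3 + c^{2}$)
$t = \frac{1}{6}$ ($t = \frac{1}{-4 + 2 \cdot 5} = \frac{1}{-4 + 10} = \frac{1}{6} \approx 0.16667$)
$W{\left(y \right)} = 8 y$ ($W{\left(y \right)} = 4 \cdot 2 y = 8 y$)
$H{\left(56,23 \right)} W{\left(t \right)} = \left(-3 + 23^{2}\right) 8 \cdot \frac{1}{6} = \left(-3 + 529\right) \frac{4}{3} = 526 \cdot \frac{4}{3} = \frac{2104}{3}$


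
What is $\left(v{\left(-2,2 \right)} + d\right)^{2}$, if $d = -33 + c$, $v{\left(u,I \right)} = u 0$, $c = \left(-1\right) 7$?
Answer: $1600$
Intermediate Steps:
$c = -7$
$v{\left(u,I \right)} = 0$
$d = -40$ ($d = -33 - 7 = -40$)
$\left(v{\left(-2,2 \right)} + d\right)^{2} = \left(0 - 40\right)^{2} = \left(-40\right)^{2} = 1600$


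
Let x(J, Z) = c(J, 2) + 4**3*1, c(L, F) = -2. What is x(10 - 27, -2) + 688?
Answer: 750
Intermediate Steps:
x(J, Z) = 62 (x(J, Z) = -2 + 4**3*1 = -2 + 64*1 = -2 + 64 = 62)
x(10 - 27, -2) + 688 = 62 + 688 = 750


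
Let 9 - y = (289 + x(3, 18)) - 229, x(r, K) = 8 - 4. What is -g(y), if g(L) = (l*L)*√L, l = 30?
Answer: 1650*I*√55 ≈ 12237.0*I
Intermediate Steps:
x(r, K) = 4
y = -55 (y = 9 - ((289 + 4) - 229) = 9 - (293 - 229) = 9 - 1*64 = 9 - 64 = -55)
g(L) = 30*L^(3/2) (g(L) = (30*L)*√L = 30*L^(3/2))
-g(y) = -30*(-55)^(3/2) = -30*(-55*I*√55) = -(-1650)*I*√55 = 1650*I*√55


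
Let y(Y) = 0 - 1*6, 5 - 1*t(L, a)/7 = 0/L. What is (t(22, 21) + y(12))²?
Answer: 841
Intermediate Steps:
t(L, a) = 35 (t(L, a) = 35 - 0/L = 35 - 7*0 = 35 + 0 = 35)
y(Y) = -6 (y(Y) = 0 - 6 = -6)
(t(22, 21) + y(12))² = (35 - 6)² = 29² = 841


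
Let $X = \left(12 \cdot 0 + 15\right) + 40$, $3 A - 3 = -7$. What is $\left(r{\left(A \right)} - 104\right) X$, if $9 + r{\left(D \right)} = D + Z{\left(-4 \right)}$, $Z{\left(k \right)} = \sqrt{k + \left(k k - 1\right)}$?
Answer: $- \frac{18865}{3} + 55 \sqrt{11} \approx -6105.9$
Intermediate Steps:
$A = - \frac{4}{3}$ ($A = 1 + \frac{1}{3} \left(-7\right) = 1 - \frac{7}{3} = - \frac{4}{3} \approx -1.3333$)
$Z{\left(k \right)} = \sqrt{-1 + k + k^{2}}$ ($Z{\left(k \right)} = \sqrt{k + \left(k^{2} - 1\right)} = \sqrt{k + \left(-1 + k^{2}\right)} = \sqrt{-1 + k + k^{2}}$)
$r{\left(D \right)} = -9 + D + \sqrt{11}$ ($r{\left(D \right)} = -9 + \left(D + \sqrt{-1 - 4 + \left(-4\right)^{2}}\right) = -9 + \left(D + \sqrt{-1 - 4 + 16}\right) = -9 + \left(D + \sqrt{11}\right) = -9 + D + \sqrt{11}$)
$X = 55$ ($X = \left(0 + 15\right) + 40 = 15 + 40 = 55$)
$\left(r{\left(A \right)} - 104\right) X = \left(\left(-9 - \frac{4}{3} + \sqrt{11}\right) - 104\right) 55 = \left(\left(- \frac{31}{3} + \sqrt{11}\right) - 104\right) 55 = \left(- \frac{343}{3} + \sqrt{11}\right) 55 = - \frac{18865}{3} + 55 \sqrt{11}$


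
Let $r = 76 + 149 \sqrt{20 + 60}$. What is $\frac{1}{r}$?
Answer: $- \frac{19}{442576} + \frac{149 \sqrt{5}}{442576} \approx 0.00070988$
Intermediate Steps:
$r = 76 + 596 \sqrt{5}$ ($r = 76 + 149 \sqrt{80} = 76 + 149 \cdot 4 \sqrt{5} = 76 + 596 \sqrt{5} \approx 1408.7$)
$\frac{1}{r} = \frac{1}{76 + 596 \sqrt{5}}$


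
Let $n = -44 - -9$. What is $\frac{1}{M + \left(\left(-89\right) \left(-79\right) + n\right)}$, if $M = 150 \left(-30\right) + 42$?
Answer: $\frac{1}{2538} \approx 0.00039401$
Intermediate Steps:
$n = -35$ ($n = -44 + 9 = -35$)
$M = -4458$ ($M = -4500 + 42 = -4458$)
$\frac{1}{M + \left(\left(-89\right) \left(-79\right) + n\right)} = \frac{1}{-4458 - -6996} = \frac{1}{-4458 + \left(7031 - 35\right)} = \frac{1}{-4458 + 6996} = \frac{1}{2538}$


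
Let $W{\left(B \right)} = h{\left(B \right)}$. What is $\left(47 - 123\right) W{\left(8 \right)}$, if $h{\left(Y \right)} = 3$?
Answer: $-228$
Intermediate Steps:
$W{\left(B \right)} = 3$
$\left(47 - 123\right) W{\left(8 \right)} = \left(47 - 123\right) 3 = \left(-76\right) 3 = -228$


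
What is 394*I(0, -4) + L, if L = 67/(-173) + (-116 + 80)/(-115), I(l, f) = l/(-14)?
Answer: -1477/19895 ≈ -0.074240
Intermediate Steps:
I(l, f) = -l/14 (I(l, f) = l*(-1/14) = -l/14)
L = -1477/19895 (L = 67*(-1/173) - 36*(-1/115) = -67/173 + 36/115 = -1477/19895 ≈ -0.074240)
394*I(0, -4) + L = 394*(-1/14*0) - 1477/19895 = 394*0 - 1477/19895 = 0 - 1477/19895 = -1477/19895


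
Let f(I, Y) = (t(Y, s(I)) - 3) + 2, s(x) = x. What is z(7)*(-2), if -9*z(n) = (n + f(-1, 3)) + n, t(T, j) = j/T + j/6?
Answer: 25/9 ≈ 2.7778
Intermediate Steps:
t(T, j) = j/6 + j/T (t(T, j) = j/T + j*(⅙) = j/T + j/6 = j/6 + j/T)
f(I, Y) = -1 + I/6 + I/Y (f(I, Y) = ((I/6 + I/Y) - 3) + 2 = (-3 + I/6 + I/Y) + 2 = -1 + I/6 + I/Y)
z(n) = ⅙ - 2*n/9 (z(n) = -((n + (-1 + (⅙)*(-1) - 1/3)) + n)/9 = -((n + (-1 - ⅙ - 1*⅓)) + n)/9 = -((n + (-1 - ⅙ - ⅓)) + n)/9 = -((n - 3/2) + n)/9 = -((-3/2 + n) + n)/9 = -(-3/2 + 2*n)/9 = ⅙ - 2*n/9)
z(7)*(-2) = (⅙ - 2/9*7)*(-2) = (⅙ - 14/9)*(-2) = -25/18*(-2) = 25/9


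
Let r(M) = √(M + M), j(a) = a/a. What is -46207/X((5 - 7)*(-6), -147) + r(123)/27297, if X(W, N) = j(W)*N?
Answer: 943/3 + √246/27297 ≈ 314.33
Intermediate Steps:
j(a) = 1
r(M) = √2*√M (r(M) = √(2*M) = √2*√M)
X(W, N) = N (X(W, N) = 1*N = N)
-46207/X((5 - 7)*(-6), -147) + r(123)/27297 = -46207/(-147) + (√2*√123)/27297 = -46207*(-1/147) + √246*(1/27297) = 943/3 + √246/27297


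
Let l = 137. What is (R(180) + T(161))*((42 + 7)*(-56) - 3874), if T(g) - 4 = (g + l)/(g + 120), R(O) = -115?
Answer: 204449874/281 ≈ 7.2758e+5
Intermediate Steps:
T(g) = 4 + (137 + g)/(120 + g) (T(g) = 4 + (g + 137)/(g + 120) = 4 + (137 + g)/(120 + g))
(R(180) + T(161))*((42 + 7)*(-56) - 3874) = (-115 + (617 + 5*161)/(120 + 161))*((42 + 7)*(-56) - 3874) = (-115 + (617 + 805)/281)*(49*(-56) - 3874) = (-115 + (1/281)*1422)*(-2744 - 3874) = (-115 + 1422/281)*(-6618) = -30893/281*(-6618) = 204449874/281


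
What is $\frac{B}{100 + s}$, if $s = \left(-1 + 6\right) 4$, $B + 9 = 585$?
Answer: $\frac{24}{5} \approx 4.8$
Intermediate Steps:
$B = 576$ ($B = -9 + 585 = 576$)
$s = 20$ ($s = 5 \cdot 4 = 20$)
$\frac{B}{100 + s} = \frac{576}{100 + 20} = \frac{576}{120} = 576 \cdot \frac{1}{120} = \frac{24}{5}$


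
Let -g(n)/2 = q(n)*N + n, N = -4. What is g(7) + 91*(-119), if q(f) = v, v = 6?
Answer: -10795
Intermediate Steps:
q(f) = 6
g(n) = 48 - 2*n (g(n) = -2*(6*(-4) + n) = -2*(-24 + n) = 48 - 2*n)
g(7) + 91*(-119) = (48 - 2*7) + 91*(-119) = (48 - 14) - 10829 = 34 - 10829 = -10795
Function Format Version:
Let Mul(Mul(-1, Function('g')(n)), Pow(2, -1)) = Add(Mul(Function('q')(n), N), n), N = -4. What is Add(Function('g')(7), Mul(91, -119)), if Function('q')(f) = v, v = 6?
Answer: -10795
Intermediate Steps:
Function('q')(f) = 6
Function('g')(n) = Add(48, Mul(-2, n)) (Function('g')(n) = Mul(-2, Add(Mul(6, -4), n)) = Mul(-2, Add(-24, n)) = Add(48, Mul(-2, n)))
Add(Function('g')(7), Mul(91, -119)) = Add(Add(48, Mul(-2, 7)), Mul(91, -119)) = Add(Add(48, -14), -10829) = Add(34, -10829) = -10795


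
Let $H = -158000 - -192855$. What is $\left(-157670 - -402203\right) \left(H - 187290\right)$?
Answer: $-37275387855$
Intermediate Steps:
$H = 34855$ ($H = -158000 + 192855 = 34855$)
$\left(-157670 - -402203\right) \left(H - 187290\right) = \left(-157670 - -402203\right) \left(34855 - 187290\right) = \left(-157670 + 402203\right) \left(-152435\right) = 244533 \left(-152435\right) = -37275387855$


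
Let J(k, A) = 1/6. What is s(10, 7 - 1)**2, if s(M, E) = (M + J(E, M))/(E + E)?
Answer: 3721/5184 ≈ 0.71779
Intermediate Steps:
J(k, A) = 1/6
s(M, E) = (1/6 + M)/(2*E) (s(M, E) = (M + 1/6)/(E + E) = (1/6 + M)/((2*E)) = (1/6 + M)*(1/(2*E)) = (1/6 + M)/(2*E))
s(10, 7 - 1)**2 = ((1 + 6*10)/(12*(7 - 1)))**2 = ((1/12)*(1 + 60)/6)**2 = ((1/12)*(1/6)*61)**2 = (61/72)**2 = 3721/5184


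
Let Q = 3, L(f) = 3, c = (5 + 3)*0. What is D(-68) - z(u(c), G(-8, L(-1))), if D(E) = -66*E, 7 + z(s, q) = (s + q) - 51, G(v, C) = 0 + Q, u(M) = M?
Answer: 4543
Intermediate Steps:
c = 0 (c = 8*0 = 0)
G(v, C) = 3 (G(v, C) = 0 + 3 = 3)
z(s, q) = -58 + q + s (z(s, q) = -7 + ((s + q) - 51) = -7 + ((q + s) - 51) = -7 + (-51 + q + s) = -58 + q + s)
D(-68) - z(u(c), G(-8, L(-1))) = -66*(-68) - (-58 + 3 + 0) = 4488 - 1*(-55) = 4488 + 55 = 4543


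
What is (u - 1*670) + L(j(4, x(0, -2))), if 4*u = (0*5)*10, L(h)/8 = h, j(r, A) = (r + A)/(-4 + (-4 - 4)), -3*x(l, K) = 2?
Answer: -6050/9 ≈ -672.22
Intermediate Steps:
x(l, K) = -⅔ (x(l, K) = -⅓*2 = -⅔)
j(r, A) = -A/12 - r/12 (j(r, A) = (A + r)/(-4 - 8) = (A + r)/(-12) = (A + r)*(-1/12) = -A/12 - r/12)
L(h) = 8*h
u = 0 (u = ((0*5)*10)/4 = (0*10)/4 = (¼)*0 = 0)
(u - 1*670) + L(j(4, x(0, -2))) = (0 - 1*670) + 8*(-1/12*(-⅔) - 1/12*4) = (0 - 670) + 8*(1/18 - ⅓) = -670 + 8*(-5/18) = -670 - 20/9 = -6050/9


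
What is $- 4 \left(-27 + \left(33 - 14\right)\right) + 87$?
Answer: $119$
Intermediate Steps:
$- 4 \left(-27 + \left(33 - 14\right)\right) + 87 = - 4 \left(-27 + 19\right) + 87 = \left(-4\right) \left(-8\right) + 87 = 32 + 87 = 119$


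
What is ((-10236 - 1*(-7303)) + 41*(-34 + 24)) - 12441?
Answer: -15784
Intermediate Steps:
((-10236 - 1*(-7303)) + 41*(-34 + 24)) - 12441 = ((-10236 + 7303) + 41*(-10)) - 12441 = (-2933 - 410) - 12441 = -3343 - 12441 = -15784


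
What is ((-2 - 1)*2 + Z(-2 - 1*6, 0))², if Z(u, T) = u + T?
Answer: 196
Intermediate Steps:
Z(u, T) = T + u
((-2 - 1)*2 + Z(-2 - 1*6, 0))² = ((-2 - 1)*2 + (0 + (-2 - 1*6)))² = (-3*2 + (0 + (-2 - 6)))² = (-6 + (0 - 8))² = (-6 - 8)² = (-14)² = 196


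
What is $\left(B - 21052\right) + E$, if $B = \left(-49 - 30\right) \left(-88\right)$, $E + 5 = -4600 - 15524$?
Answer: $-34229$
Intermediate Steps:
$E = -20129$ ($E = -5 - 20124 = -20129$)
$B = 6952$ ($B = \left(-79\right) \left(-88\right) = 6952$)
$\left(B - 21052\right) + E = \left(6952 - 21052\right) - 20129 = -14100 - 20129 = -34229$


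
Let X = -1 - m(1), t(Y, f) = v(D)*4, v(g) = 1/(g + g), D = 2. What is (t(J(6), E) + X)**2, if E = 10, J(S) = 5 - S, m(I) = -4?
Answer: 16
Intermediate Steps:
v(g) = 1/(2*g)
t(Y, f) = 1 (t(Y, f) = ((1/2)/2)*4 = ((1/2)*(1/2))*4 = (1/4)*4 = 1)
X = 3 (X = -1 - 1*(-4) = -1 + 4 = 3)
(t(J(6), E) + X)**2 = (1 + 3)**2 = 4**2 = 16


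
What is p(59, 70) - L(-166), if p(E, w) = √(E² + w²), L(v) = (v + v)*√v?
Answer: 17*√29 + 332*I*√166 ≈ 91.548 + 4277.5*I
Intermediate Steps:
L(v) = 2*v^(3/2) (L(v) = (2*v)*√v = 2*v^(3/2))
p(59, 70) - L(-166) = √(59² + 70²) - 2*(-166)^(3/2) = √(3481 + 4900) - 2*(-166*I*√166) = √8381 - (-332)*I*√166 = 17*√29 + 332*I*√166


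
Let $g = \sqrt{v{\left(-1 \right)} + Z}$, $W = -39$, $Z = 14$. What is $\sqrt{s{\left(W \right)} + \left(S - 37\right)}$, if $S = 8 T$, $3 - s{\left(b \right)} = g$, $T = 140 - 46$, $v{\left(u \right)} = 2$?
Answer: $\sqrt{714} \approx 26.721$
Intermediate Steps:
$T = 94$
$g = 4$ ($g = \sqrt{2 + 14} = \sqrt{16} = 4$)
$s{\left(b \right)} = -1$ ($s{\left(b \right)} = 3 - 4 = -1$)
$S = 752$ ($S = 8 \cdot 94 = 752$)
$\sqrt{s{\left(W \right)} + \left(S - 37\right)} = \sqrt{-1 + \left(752 - 37\right)} = \sqrt{-1 + 715} = \sqrt{714}$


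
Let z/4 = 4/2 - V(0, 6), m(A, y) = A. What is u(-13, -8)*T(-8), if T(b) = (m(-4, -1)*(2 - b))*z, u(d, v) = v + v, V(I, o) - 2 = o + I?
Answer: -15360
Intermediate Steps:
V(I, o) = 2 + I + o (V(I, o) = 2 + (o + I) = 2 + (I + o) = 2 + I + o)
u(d, v) = 2*v
z = -24 (z = 4*(4/2 - (2 + 0 + 6)) = 4*(4*(½) - 1*8) = 4*(2 - 8) = 4*(-6) = -24)
T(b) = 192 - 96*b (T(b) = -4*(2 - b)*(-24) = (-8 + 4*b)*(-24) = 192 - 96*b)
u(-13, -8)*T(-8) = (2*(-8))*(192 - 96*(-8)) = -16*(192 + 768) = -16*960 = -15360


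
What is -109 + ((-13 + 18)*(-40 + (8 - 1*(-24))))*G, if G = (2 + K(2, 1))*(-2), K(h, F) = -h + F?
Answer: -29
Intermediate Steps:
K(h, F) = F - h
G = -2 (G = (2 + (1 - 1*2))*(-2) = (2 + (1 - 2))*(-2) = (2 - 1)*(-2) = 1*(-2) = -2)
-109 + ((-13 + 18)*(-40 + (8 - 1*(-24))))*G = -109 + ((-13 + 18)*(-40 + (8 - 1*(-24))))*(-2) = -109 + (5*(-40 + (8 + 24)))*(-2) = -109 + (5*(-40 + 32))*(-2) = -109 + (5*(-8))*(-2) = -109 - 40*(-2) = -109 + 80 = -29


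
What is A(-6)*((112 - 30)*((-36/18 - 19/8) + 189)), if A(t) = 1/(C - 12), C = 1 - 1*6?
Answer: -60557/68 ≈ -890.54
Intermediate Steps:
C = -5 (C = 1 - 6 = -5)
A(t) = -1/17 (A(t) = 1/(-5 - 12) = 1/(-17) = -1/17)
A(-6)*((112 - 30)*((-36/18 - 19/8) + 189)) = -(112 - 30)*((-36/18 - 19/8) + 189)/17 = -82*((-36*1/18 - 19*1/8) + 189)/17 = -82*((-2 - 19/8) + 189)/17 = -82*(-35/8 + 189)/17 = -82*1477/(17*8) = -1/17*60557/4 = -60557/68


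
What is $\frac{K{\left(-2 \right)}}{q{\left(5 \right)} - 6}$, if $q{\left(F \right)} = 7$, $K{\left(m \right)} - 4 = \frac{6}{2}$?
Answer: $7$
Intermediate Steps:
$K{\left(m \right)} = 7$ ($K{\left(m \right)} = 4 + \frac{6}{2} = 4 + 6 \cdot \frac{1}{2} = 4 + 3 = 7$)
$\frac{K{\left(-2 \right)}}{q{\left(5 \right)} - 6} = \frac{7}{7 - 6} = \frac{7}{1} = 7 \cdot 1 = 7$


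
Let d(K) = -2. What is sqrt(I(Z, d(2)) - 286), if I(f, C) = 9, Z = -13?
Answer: I*sqrt(277) ≈ 16.643*I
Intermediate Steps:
sqrt(I(Z, d(2)) - 286) = sqrt(9 - 286) = sqrt(-277) = I*sqrt(277)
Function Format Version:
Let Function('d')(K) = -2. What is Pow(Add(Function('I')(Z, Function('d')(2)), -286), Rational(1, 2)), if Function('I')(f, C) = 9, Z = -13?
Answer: Mul(I, Pow(277, Rational(1, 2))) ≈ Mul(16.643, I)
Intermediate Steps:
Pow(Add(Function('I')(Z, Function('d')(2)), -286), Rational(1, 2)) = Pow(Add(9, -286), Rational(1, 2)) = Pow(-277, Rational(1, 2)) = Mul(I, Pow(277, Rational(1, 2)))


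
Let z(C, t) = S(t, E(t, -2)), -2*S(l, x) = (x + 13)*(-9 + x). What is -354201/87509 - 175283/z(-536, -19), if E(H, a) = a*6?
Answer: -30685118315/1837689 ≈ -16698.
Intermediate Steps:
E(H, a) = 6*a
S(l, x) = -(-9 + x)*(13 + x)/2 (S(l, x) = -(x + 13)*(-9 + x)/2 = -(13 + x)*(-9 + x)/2 = -(-9 + x)*(13 + x)/2)
z(C, t) = 21/2 (z(C, t) = 117/2 - 12*(-2) - (6*(-2))**2/2 = 117/2 - 2*(-12) - 1/2*(-12)**2 = 117/2 + 24 - 1/2*144 = 117/2 + 24 - 72 = 21/2)
-354201/87509 - 175283/z(-536, -19) = -354201/87509 - 175283/21/2 = -354201*1/87509 - 175283*2/21 = -354201/87509 - 350566/21 = -30685118315/1837689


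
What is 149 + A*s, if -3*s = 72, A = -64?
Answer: 1685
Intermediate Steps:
s = -24 (s = -1/3*72 = -24)
149 + A*s = 149 - 64*(-24) = 149 + 1536 = 1685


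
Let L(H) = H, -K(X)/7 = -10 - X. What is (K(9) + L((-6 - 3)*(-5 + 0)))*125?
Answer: 22250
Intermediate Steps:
K(X) = 70 + 7*X (K(X) = -7*(-10 - X) = 70 + 7*X)
(K(9) + L((-6 - 3)*(-5 + 0)))*125 = ((70 + 7*9) + (-6 - 3)*(-5 + 0))*125 = ((70 + 63) - 9*(-5))*125 = (133 + 45)*125 = 178*125 = 22250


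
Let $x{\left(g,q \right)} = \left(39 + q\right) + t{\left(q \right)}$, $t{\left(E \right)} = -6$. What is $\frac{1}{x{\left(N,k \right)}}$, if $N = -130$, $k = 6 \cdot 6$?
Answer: $\frac{1}{69} \approx 0.014493$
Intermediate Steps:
$k = 36$
$x{\left(g,q \right)} = 33 + q$ ($x{\left(g,q \right)} = \left(39 + q\right) - 6 = 33 + q$)
$\frac{1}{x{\left(N,k \right)}} = \frac{1}{33 + 36} = \frac{1}{69}$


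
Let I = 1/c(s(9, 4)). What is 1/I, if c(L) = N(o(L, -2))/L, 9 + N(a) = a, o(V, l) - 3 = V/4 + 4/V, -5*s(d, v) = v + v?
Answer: 89/16 ≈ 5.5625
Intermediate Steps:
s(d, v) = -2*v/5 (s(d, v) = -(v + v)/5 = -2*v/5)
o(V, l) = 3 + 4/V + V/4 (o(V, l) = 3 + (V/4 + 4/V) = 3 + (4/V + V/4) = 3 + 4/V + V/4)
N(a) = -9 + a
c(L) = (-6 + 4/L + L/4)/L (c(L) = (-9 + (3 + 4/L + L/4))/L = (-6 + 4/L + L/4)/L)
I = 16/89 (I = 1/((16 + (-⅖*4)*(-24 - ⅖*4))/(4*(-⅖*4)²)) = 1/((16 - 8*(-24 - 8/5)/5)/(4*(-8/5)²)) = 1/((¼)*(25/64)*(16 - 8/5*(-128/5))) = 1/((¼)*(25/64)*(16 + 1024/25)) = 1/((¼)*(25/64)*(1424/25)) = 1/(89/16) = 16/89 ≈ 0.17978)
1/I = 1/(16/89) = 89/16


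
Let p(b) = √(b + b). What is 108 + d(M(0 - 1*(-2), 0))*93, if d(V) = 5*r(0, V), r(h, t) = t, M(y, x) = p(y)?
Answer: 1038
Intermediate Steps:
p(b) = √2*√b (p(b) = √(2*b) = √2*√b)
M(y, x) = √2*√y
d(V) = 5*V
108 + d(M(0 - 1*(-2), 0))*93 = 108 + (5*(√2*√(0 - 1*(-2))))*93 = 108 + (5*(√2*√(0 + 2)))*93 = 108 + (5*(√2*√2))*93 = 108 + (5*2)*93 = 108 + 10*93 = 108 + 930 = 1038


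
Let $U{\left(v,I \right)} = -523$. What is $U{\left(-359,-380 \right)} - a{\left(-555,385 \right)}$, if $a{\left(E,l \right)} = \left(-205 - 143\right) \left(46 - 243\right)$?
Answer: $-69079$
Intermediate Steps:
$a{\left(E,l \right)} = 68556$ ($a{\left(E,l \right)} = \left(-348\right) \left(-197\right) = 68556$)
$U{\left(-359,-380 \right)} - a{\left(-555,385 \right)} = -523 - 68556 = -69079$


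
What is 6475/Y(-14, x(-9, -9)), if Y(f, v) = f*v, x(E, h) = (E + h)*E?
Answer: -925/324 ≈ -2.8549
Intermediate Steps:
x(E, h) = E*(E + h)
6475/Y(-14, x(-9, -9)) = 6475/((-(-126)*(-9 - 9))) = 6475/((-(-126)*(-18))) = 6475/((-14*162)) = 6475/(-2268) = 6475*(-1/2268) = -925/324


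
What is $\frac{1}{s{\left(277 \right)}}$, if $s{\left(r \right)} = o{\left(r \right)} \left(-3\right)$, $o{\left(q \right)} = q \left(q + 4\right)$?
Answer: $- \frac{1}{233511} \approx -4.2825 \cdot 10^{-6}$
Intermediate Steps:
$o{\left(q \right)} = q \left(4 + q\right)$
$s{\left(r \right)} = - 3 r \left(4 + r\right)$ ($s{\left(r \right)} = r \left(4 + r\right) \left(-3\right) = - 3 r \left(4 + r\right)$)
$\frac{1}{s{\left(277 \right)}} = \frac{1}{\left(-3\right) 277 \left(4 + 277\right)} = \frac{1}{\left(-3\right) 277 \cdot 281} = \frac{1}{-233511} = - \frac{1}{233511}$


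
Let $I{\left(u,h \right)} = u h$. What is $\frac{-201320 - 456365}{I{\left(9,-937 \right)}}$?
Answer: $\frac{657685}{8433} \approx 77.99$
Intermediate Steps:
$I{\left(u,h \right)} = h u$
$\frac{-201320 - 456365}{I{\left(9,-937 \right)}} = \frac{-201320 - 456365}{\left(-937\right) 9} = \frac{-201320 - 456365}{-8433} = \left(-657685\right) \left(- \frac{1}{8433}\right) = \frac{657685}{8433}$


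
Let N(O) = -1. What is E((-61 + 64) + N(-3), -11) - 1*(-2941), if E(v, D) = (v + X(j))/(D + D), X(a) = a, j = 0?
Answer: 32350/11 ≈ 2940.9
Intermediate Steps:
E(v, D) = v/(2*D) (E(v, D) = (v + 0)/(D + D) = v/((2*D)) = v*(1/(2*D)) = v/(2*D))
E((-61 + 64) + N(-3), -11) - 1*(-2941) = (½)*((-61 + 64) - 1)/(-11) - 1*(-2941) = (½)*(3 - 1)*(-1/11) + 2941 = (½)*2*(-1/11) + 2941 = -1/11 + 2941 = 32350/11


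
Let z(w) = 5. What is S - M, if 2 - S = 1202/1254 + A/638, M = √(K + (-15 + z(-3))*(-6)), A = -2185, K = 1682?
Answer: 162419/36366 - √1742 ≈ -37.271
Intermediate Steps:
M = √1742 (M = √(1682 + (-15 + 5)*(-6)) = √(1682 - 10*(-6)) = √(1682 + 60) = √1742 ≈ 41.737)
S = 162419/36366 (S = 2 - (1202/1254 - 2185/638) = 2 - (1202*(1/1254) - 2185*1/638) = 2 - (601/627 - 2185/638) = 2 - 1*(-89687/36366) = 2 + 89687/36366 = 162419/36366 ≈ 4.4662)
S - M = 162419/36366 - √1742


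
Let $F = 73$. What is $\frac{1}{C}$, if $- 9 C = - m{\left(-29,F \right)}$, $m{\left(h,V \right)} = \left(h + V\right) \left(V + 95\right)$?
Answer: $\frac{3}{2464} \approx 0.0012175$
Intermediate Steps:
$m{\left(h,V \right)} = \left(95 + V\right) \left(V + h\right)$ ($m{\left(h,V \right)} = \left(V + h\right) \left(95 + V\right) = \left(95 + V\right) \left(V + h\right)$)
$C = \frac{2464}{3}$ ($C = - \frac{\left(-1\right) \left(73^{2} + 95 \cdot 73 + 95 \left(-29\right) + 73 \left(-29\right)\right)}{9} = - \frac{\left(-1\right) \left(5329 + 6935 - 2755 - 2117\right)}{9} = - \frac{\left(-1\right) 7392}{9} = \left(- \frac{1}{9}\right) \left(-7392\right) = \frac{2464}{3} \approx 821.33$)
$\frac{1}{C} = \frac{1}{\frac{2464}{3}} = \frac{3}{2464}$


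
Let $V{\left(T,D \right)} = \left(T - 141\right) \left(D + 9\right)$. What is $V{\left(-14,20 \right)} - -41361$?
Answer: $36866$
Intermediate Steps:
$V{\left(T,D \right)} = \left(-141 + T\right) \left(9 + D\right)$
$V{\left(-14,20 \right)} - -41361 = \left(-1269 - 2820 + 9 \left(-14\right) + 20 \left(-14\right)\right) - -41361 = \left(-1269 - 2820 - 126 - 280\right) + 41361 = -4495 + 41361 = 36866$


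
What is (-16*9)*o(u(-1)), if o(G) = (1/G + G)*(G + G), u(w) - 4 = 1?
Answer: -7488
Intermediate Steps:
u(w) = 5 (u(w) = 4 + 1 = 5)
o(G) = 2*G*(G + 1/G) (o(G) = (G + 1/G)*(2*G) = 2*G*(G + 1/G))
(-16*9)*o(u(-1)) = (-16*9)*(2 + 2*5²) = -144*(2 + 2*25) = -144*(2 + 50) = -144*52 = -7488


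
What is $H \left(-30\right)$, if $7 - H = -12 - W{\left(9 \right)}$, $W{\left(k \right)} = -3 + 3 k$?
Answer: $-1290$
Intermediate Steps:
$H = 43$ ($H = 7 - \left(-12 - \left(-3 + 3 \cdot 9\right)\right) = 7 - \left(-12 - \left(-3 + 27\right)\right) = 7 - \left(-12 - 24\right) = 7 - -36 = 7 + 36 = 43$)
$H \left(-30\right) = 43 \left(-30\right) = -1290$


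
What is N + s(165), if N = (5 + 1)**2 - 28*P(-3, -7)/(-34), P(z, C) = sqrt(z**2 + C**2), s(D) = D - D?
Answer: 36 + 14*sqrt(58)/17 ≈ 42.272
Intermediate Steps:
s(D) = 0
P(z, C) = sqrt(C**2 + z**2)
N = 36 + 14*sqrt(58)/17 (N = (5 + 1)**2 - 28*sqrt((-7)**2 + (-3)**2)/(-34) = 6**2 - 28*sqrt(49 + 9)*(-1)/34 = 36 - 28*sqrt(58)*(-1)/34 = 36 - (-14)*sqrt(58)/17 = 36 + 14*sqrt(58)/17 ≈ 42.272)
N + s(165) = (36 + 14*sqrt(58)/17) + 0 = 36 + 14*sqrt(58)/17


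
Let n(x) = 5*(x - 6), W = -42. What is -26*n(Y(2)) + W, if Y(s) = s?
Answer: 478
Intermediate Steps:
n(x) = -30 + 5*x (n(x) = 5*(-6 + x) = -30 + 5*x)
-26*n(Y(2)) + W = -26*(-30 + 5*2) - 42 = -26*(-30 + 10) - 42 = -26*(-20) - 42 = 520 - 42 = 478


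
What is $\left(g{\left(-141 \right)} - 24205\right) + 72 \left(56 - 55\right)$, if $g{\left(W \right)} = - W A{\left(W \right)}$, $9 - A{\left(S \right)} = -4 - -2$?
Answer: $-22582$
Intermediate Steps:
$A{\left(S \right)} = 11$ ($A{\left(S \right)} = 9 - \left(-4 - -2\right) = 9 - \left(-4 + 2\right) = 9 - -2 = 9 + 2 = 11$)
$g{\left(W \right)} = - 11 W$ ($g{\left(W \right)} = - W 11 = - 11 W$)
$\left(g{\left(-141 \right)} - 24205\right) + 72 \left(56 - 55\right) = \left(\left(-11\right) \left(-141\right) - 24205\right) + 72 \left(56 - 55\right) = \left(1551 - 24205\right) + 72 \cdot 1 = -22654 + 72 = -22582$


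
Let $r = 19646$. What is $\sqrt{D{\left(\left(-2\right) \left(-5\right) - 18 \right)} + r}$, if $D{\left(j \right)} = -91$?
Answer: $\sqrt{19555} \approx 139.84$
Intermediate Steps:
$\sqrt{D{\left(\left(-2\right) \left(-5\right) - 18 \right)} + r} = \sqrt{-91 + 19646} = \sqrt{19555}$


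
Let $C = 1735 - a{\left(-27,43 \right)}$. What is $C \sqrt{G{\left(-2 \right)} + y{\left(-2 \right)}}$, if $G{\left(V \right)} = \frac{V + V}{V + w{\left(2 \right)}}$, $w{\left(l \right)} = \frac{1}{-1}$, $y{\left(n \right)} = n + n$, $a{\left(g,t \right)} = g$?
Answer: $\frac{3524 i \sqrt{6}}{3} \approx 2877.3 i$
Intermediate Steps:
$y{\left(n \right)} = 2 n$
$w{\left(l \right)} = -1$
$C = 1762$ ($C = 1735 - -27 = 1735 + 27 = 1762$)
$G{\left(V \right)} = \frac{2 V}{-1 + V}$ ($G{\left(V \right)} = \frac{V + V}{V - 1} = \frac{2 V}{-1 + V}$)
$C \sqrt{G{\left(-2 \right)} + y{\left(-2 \right)}} = 1762 \sqrt{2 \left(-2\right) \frac{1}{-1 - 2} + 2 \left(-2\right)} = 1762 \sqrt{2 \left(-2\right) \frac{1}{-3} - 4} = 1762 \sqrt{2 \left(-2\right) \left(- \frac{1}{3}\right) - 4} = 1762 \sqrt{\frac{4}{3} - 4} = 1762 \sqrt{- \frac{8}{3}} = 1762 \frac{2 i \sqrt{6}}{3} = \frac{3524 i \sqrt{6}}{3}$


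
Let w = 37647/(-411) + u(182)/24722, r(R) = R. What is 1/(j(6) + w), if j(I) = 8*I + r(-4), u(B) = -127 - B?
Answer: -3386914/161254495 ≈ -0.021004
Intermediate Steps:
w = -310278711/3386914 (w = 37647/(-411) + (-127 - 1*182)/24722 = 37647*(-1/411) + (-127 - 182)*(1/24722) = -12549/137 - 309*1/24722 = -12549/137 - 309/24722 = -310278711/3386914 ≈ -91.611)
j(I) = -4 + 8*I (j(I) = 8*I - 4 = -4 + 8*I)
1/(j(6) + w) = 1/((-4 + 8*6) - 310278711/3386914) = 1/((-4 + 48) - 310278711/3386914) = 1/(44 - 310278711/3386914) = 1/(-161254495/3386914) = -3386914/161254495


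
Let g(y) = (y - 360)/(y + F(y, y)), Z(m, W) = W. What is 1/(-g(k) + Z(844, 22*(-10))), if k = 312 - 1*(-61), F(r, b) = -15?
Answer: -358/78773 ≈ -0.0045447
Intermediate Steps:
k = 373 (k = 312 + 61 = 373)
g(y) = (-360 + y)/(-15 + y) (g(y) = (y - 360)/(y - 15) = (-360 + y)/(-15 + y))
1/(-g(k) + Z(844, 22*(-10))) = 1/(-(-360 + 373)/(-15 + 373) + 22*(-10)) = 1/(-13/358 - 220) = 1/(-78773/358) = -358/78773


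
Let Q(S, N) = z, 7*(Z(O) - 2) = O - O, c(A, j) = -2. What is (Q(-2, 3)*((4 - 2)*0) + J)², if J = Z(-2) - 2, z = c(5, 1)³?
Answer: 0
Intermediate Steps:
Z(O) = 2 (Z(O) = 2 + (O - O)/7 = 2 + (⅐)*0 = 2 + 0 = 2)
z = -8 (z = (-2)³ = -8)
Q(S, N) = -8
J = 0 (J = 2 - 2 = 0)
(Q(-2, 3)*((4 - 2)*0) + J)² = (-8*(4 - 2)*0 + 0)² = (-16*0 + 0)² = (-8*0 + 0)² = (0 + 0)² = 0² = 0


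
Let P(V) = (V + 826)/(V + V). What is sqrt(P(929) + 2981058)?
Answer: sqrt(10291104370302)/1858 ≈ 1726.6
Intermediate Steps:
P(V) = (826 + V)/(2*V) (P(V) = (826 + V)/((2*V)) = (826 + V)*(1/(2*V)) = (826 + V)/(2*V))
sqrt(P(929) + 2981058) = sqrt((1/2)*(826 + 929)/929 + 2981058) = sqrt((1/2)*(1/929)*1755 + 2981058) = sqrt(1755/1858 + 2981058) = sqrt(5538807519/1858) = sqrt(10291104370302)/1858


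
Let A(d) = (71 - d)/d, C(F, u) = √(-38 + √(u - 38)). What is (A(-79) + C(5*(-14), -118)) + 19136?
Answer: 1511594/79 + √(-38 + 2*I*√39) ≈ 19135.0 + 6.245*I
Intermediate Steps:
C(F, u) = √(-38 + √(-38 + u))
A(d) = (71 - d)/d
(A(-79) + C(5*(-14), -118)) + 19136 = ((71 - 1*(-79))/(-79) + √(-38 + √(-38 - 118))) + 19136 = (-(71 + 79)/79 + √(-38 + √(-156))) + 19136 = (-1/79*150 + √(-38 + 2*I*√39)) + 19136 = (-150/79 + √(-38 + 2*I*√39)) + 19136 = 1511594/79 + √(-38 + 2*I*√39)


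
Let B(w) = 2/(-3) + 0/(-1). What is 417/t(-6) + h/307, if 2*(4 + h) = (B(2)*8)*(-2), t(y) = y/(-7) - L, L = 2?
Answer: -2688367/7368 ≈ -364.87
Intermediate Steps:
B(w) = -⅔ (B(w) = 2*(-⅓) + 0*(-1) = -⅔ + 0 = -⅔)
t(y) = -2 - y/7 (t(y) = y/(-7) - 1*2 = y*(-⅐) - 2 = -y/7 - 2 = -2 - y/7)
h = 4/3 (h = -4 + (-⅔*8*(-2))/2 = -4 + (-16/3*(-2))/2 = -4 + (½)*(32/3) = -4 + 16/3 = 4/3 ≈ 1.3333)
417/t(-6) + h/307 = 417/(-2 - ⅐*(-6)) + (4/3)/307 = 417/(-2 + 6/7) + (4/3)*(1/307) = 417/(-8/7) + 4/921 = 417*(-7/8) + 4/921 = -2919/8 + 4/921 = -2688367/7368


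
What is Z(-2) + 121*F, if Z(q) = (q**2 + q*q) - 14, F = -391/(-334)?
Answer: 45307/334 ≈ 135.65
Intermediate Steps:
F = 391/334 (F = -391*(-1/334) = 391/334 ≈ 1.1707)
Z(q) = -14 + 2*q**2 (Z(q) = (q**2 + q**2) - 14 = 2*q**2 - 14 = -14 + 2*q**2)
Z(-2) + 121*F = (-14 + 2*(-2)**2) + 121*(391/334) = (-14 + 2*4) + 47311/334 = (-14 + 8) + 47311/334 = -6 + 47311/334 = 45307/334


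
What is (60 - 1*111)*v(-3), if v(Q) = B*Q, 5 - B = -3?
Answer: 1224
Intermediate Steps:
B = 8 (B = 5 - 1*(-3) = 5 + 3 = 8)
v(Q) = 8*Q
(60 - 1*111)*v(-3) = (60 - 1*111)*(8*(-3)) = (60 - 111)*(-24) = -51*(-24) = 1224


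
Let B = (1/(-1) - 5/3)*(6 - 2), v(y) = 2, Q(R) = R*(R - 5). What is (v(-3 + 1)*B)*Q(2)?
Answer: 128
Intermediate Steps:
Q(R) = R*(-5 + R)
B = -32/3 (B = (1*(-1) - 5*1/3)*4 = (-1 - 5/3)*4 = -8/3*4 = -32/3 ≈ -10.667)
(v(-3 + 1)*B)*Q(2) = (2*(-32/3))*(2*(-5 + 2)) = -128*(-3)/3 = -64/3*(-6) = 128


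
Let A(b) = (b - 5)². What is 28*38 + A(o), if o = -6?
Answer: 1185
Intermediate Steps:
A(b) = (-5 + b)²
28*38 + A(o) = 28*38 + (-5 - 6)² = 1064 + (-11)² = 1064 + 121 = 1185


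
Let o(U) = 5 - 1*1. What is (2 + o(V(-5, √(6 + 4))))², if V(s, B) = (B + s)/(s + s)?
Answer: 36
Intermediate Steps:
V(s, B) = (B + s)/(2*s) (V(s, B) = (B + s)/((2*s)) = (B + s)*(1/(2*s)) = (B + s)/(2*s))
o(U) = 4 (o(U) = 5 - 1 = 4)
(2 + o(V(-5, √(6 + 4))))² = (2 + 4)² = 6² = 36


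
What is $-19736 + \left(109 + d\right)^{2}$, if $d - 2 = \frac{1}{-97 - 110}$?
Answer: $- \frac{317771288}{42849} \approx -7416.1$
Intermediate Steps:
$d = \frac{413}{207}$ ($d = 2 + \frac{1}{-97 - 110} = 2 + \frac{1}{-207} = 2 - \frac{1}{207} = \frac{413}{207} \approx 1.9952$)
$-19736 + \left(109 + d\right)^{2} = -19736 + \left(109 + \frac{413}{207}\right)^{2} = -19736 + \left(\frac{22976}{207}\right)^{2} = -19736 + \frac{527896576}{42849} = - \frac{317771288}{42849}$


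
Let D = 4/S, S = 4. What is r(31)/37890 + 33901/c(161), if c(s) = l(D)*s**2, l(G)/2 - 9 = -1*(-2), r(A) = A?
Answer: 46506679/771686685 ≈ 0.060266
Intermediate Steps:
D = 1 (D = 4/4 = 4*(1/4) = 1)
l(G) = 22 (l(G) = 18 + 2*(-1*(-2)) = 18 + 2*2 = 18 + 4 = 22)
c(s) = 22*s**2
r(31)/37890 + 33901/c(161) = 31/37890 + 33901/((22*161**2)) = 31*(1/37890) + 33901/((22*25921)) = 31/37890 + 33901/570262 = 31/37890 + 33901*(1/570262) = 31/37890 + 4843/81466 = 46506679/771686685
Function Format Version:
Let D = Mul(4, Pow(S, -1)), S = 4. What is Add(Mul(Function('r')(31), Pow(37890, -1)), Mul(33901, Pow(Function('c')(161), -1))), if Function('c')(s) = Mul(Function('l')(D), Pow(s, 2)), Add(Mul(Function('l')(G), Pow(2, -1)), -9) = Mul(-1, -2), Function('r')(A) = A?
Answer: Rational(46506679, 771686685) ≈ 0.060266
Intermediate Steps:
D = 1 (D = Mul(4, Pow(4, -1)) = Mul(4, Rational(1, 4)) = 1)
Function('l')(G) = 22 (Function('l')(G) = Add(18, Mul(2, Mul(-1, -2))) = Add(18, Mul(2, 2)) = Add(18, 4) = 22)
Function('c')(s) = Mul(22, Pow(s, 2))
Add(Mul(Function('r')(31), Pow(37890, -1)), Mul(33901, Pow(Function('c')(161), -1))) = Add(Mul(31, Pow(37890, -1)), Mul(33901, Pow(Mul(22, Pow(161, 2)), -1))) = Add(Mul(31, Rational(1, 37890)), Mul(33901, Pow(Mul(22, 25921), -1))) = Add(Rational(31, 37890), Mul(33901, Pow(570262, -1))) = Add(Rational(31, 37890), Mul(33901, Rational(1, 570262))) = Add(Rational(31, 37890), Rational(4843, 81466)) = Rational(46506679, 771686685)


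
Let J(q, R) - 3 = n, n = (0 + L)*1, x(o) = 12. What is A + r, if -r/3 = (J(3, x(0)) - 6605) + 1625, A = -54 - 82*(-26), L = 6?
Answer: 16991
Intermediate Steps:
n = 6 (n = (0 + 6)*1 = 6*1 = 6)
J(q, R) = 9 (J(q, R) = 3 + 6 = 9)
A = 2078 (A = -54 + 2132 = 2078)
r = 14913 (r = -3*((9 - 6605) + 1625) = -3*(-6596 + 1625) = -3*(-4971) = 14913)
A + r = 2078 + 14913 = 16991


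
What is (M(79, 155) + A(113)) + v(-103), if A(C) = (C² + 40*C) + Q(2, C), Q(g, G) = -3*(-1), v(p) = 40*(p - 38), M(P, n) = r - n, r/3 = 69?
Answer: 11704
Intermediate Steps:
r = 207 (r = 3*69 = 207)
M(P, n) = 207 - n
v(p) = -1520 + 40*p (v(p) = 40*(-38 + p) = -1520 + 40*p)
Q(g, G) = 3
A(C) = 3 + C² + 40*C (A(C) = (C² + 40*C) + 3 = 3 + C² + 40*C)
(M(79, 155) + A(113)) + v(-103) = ((207 - 1*155) + (3 + 113² + 40*113)) + (-1520 + 40*(-103)) = ((207 - 155) + (3 + 12769 + 4520)) + (-1520 - 4120) = (52 + 17292) - 5640 = 17344 - 5640 = 11704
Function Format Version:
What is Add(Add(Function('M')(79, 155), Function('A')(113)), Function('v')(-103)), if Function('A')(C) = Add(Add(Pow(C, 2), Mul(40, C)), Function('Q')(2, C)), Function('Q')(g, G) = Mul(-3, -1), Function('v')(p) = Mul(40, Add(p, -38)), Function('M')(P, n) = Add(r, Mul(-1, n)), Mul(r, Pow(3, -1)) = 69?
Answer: 11704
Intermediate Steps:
r = 207 (r = Mul(3, 69) = 207)
Function('M')(P, n) = Add(207, Mul(-1, n))
Function('v')(p) = Add(-1520, Mul(40, p)) (Function('v')(p) = Mul(40, Add(-38, p)) = Add(-1520, Mul(40, p)))
Function('Q')(g, G) = 3
Function('A')(C) = Add(3, Pow(C, 2), Mul(40, C)) (Function('A')(C) = Add(Add(Pow(C, 2), Mul(40, C)), 3) = Add(3, Pow(C, 2), Mul(40, C)))
Add(Add(Function('M')(79, 155), Function('A')(113)), Function('v')(-103)) = Add(Add(Add(207, Mul(-1, 155)), Add(3, Pow(113, 2), Mul(40, 113))), Add(-1520, Mul(40, -103))) = Add(Add(Add(207, -155), Add(3, 12769, 4520)), Add(-1520, -4120)) = Add(Add(52, 17292), -5640) = Add(17344, -5640) = 11704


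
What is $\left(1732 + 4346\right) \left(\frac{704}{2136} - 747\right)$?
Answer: $- \frac{403905386}{89} \approx -4.5383 \cdot 10^{6}$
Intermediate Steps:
$\left(1732 + 4346\right) \left(\frac{704}{2136} - 747\right) = 6078 \left(704 \cdot \frac{1}{2136} - 747\right) = 6078 \left(\frac{88}{267} - 747\right) = 6078 \left(- \frac{199361}{267}\right) = - \frac{403905386}{89}$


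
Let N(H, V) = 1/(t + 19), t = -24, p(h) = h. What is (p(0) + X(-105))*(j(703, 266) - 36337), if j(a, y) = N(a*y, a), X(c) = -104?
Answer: 18895344/5 ≈ 3.7791e+6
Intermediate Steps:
N(H, V) = -1/5 (N(H, V) = 1/(-24 + 19) = 1/(-5) = -1/5)
j(a, y) = -1/5
(p(0) + X(-105))*(j(703, 266) - 36337) = (0 - 104)*(-1/5 - 36337) = -104*(-181686/5) = 18895344/5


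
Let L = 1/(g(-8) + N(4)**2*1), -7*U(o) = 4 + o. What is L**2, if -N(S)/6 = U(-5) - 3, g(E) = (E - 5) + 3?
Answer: 2401/193488100 ≈ 1.2409e-5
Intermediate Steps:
g(E) = -2 + E (g(E) = (-5 + E) + 3 = -2 + E)
U(o) = -4/7 - o/7 (U(o) = -(4 + o)/7 = -4/7 - o/7)
N(S) = 120/7 (N(S) = -6*((-4/7 - 1/7*(-5)) - 3) = -6*((-4/7 + 5/7) - 3) = -6*(1/7 - 3) = -6*(-20/7) = 120/7)
L = 49/13910 (L = 1/((-2 - 8) + (120/7)**2*1) = 1/(-10 + (14400/49)*1) = 1/(-10 + 14400/49) = 1/(13910/49) = 49/13910 ≈ 0.0035226)
L**2 = (49/13910)**2 = 2401/193488100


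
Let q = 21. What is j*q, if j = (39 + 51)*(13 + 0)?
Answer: 24570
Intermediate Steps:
j = 1170 (j = 90*13 = 1170)
j*q = 1170*21 = 24570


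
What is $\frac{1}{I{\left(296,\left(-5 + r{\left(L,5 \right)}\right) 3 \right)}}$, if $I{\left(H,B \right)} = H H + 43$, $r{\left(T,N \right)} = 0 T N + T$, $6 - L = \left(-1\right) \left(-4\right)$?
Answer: $\frac{1}{87659} \approx 1.1408 \cdot 10^{-5}$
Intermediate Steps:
$L = 2$ ($L = 6 - \left(-1\right) \left(-4\right) = 6 - 4 = 2$)
$r{\left(T,N \right)} = T$ ($r{\left(T,N \right)} = 0 N + T = 0 + T = T$)
$I{\left(H,B \right)} = 43 + H^{2}$ ($I{\left(H,B \right)} = H^{2} + 43 = 43 + H^{2}$)
$\frac{1}{I{\left(296,\left(-5 + r{\left(L,5 \right)}\right) 3 \right)}} = \frac{1}{43 + 296^{2}} = \frac{1}{43 + 87616} = \frac{1}{87659}$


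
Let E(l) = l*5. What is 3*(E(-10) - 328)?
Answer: -1134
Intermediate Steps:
E(l) = 5*l
3*(E(-10) - 328) = 3*(5*(-10) - 328) = 3*(-50 - 328) = 3*(-378) = -1134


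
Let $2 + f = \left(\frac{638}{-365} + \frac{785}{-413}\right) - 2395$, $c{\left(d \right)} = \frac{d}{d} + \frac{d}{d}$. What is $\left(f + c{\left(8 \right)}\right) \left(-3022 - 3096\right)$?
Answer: $\frac{316024672956}{21535} \approx 1.4675 \cdot 10^{7}$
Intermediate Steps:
$c{\left(d \right)} = 2$ ($c{\left(d \right)} = 1 + 1 = 2$)
$f = - \frac{361885784}{150745}$ ($f = -2 + \left(\left(\frac{638}{-365} + \frac{785}{-413}\right) - 2395\right) = -2 + \left(\left(638 \left(- \frac{1}{365}\right) + 785 \left(- \frac{1}{413}\right)\right) - 2395\right) = -2 - \frac{361584294}{150745} = - \frac{361885784}{150745} \approx -2400.6$)
$\left(f + c{\left(8 \right)}\right) \left(-3022 - 3096\right) = \left(- \frac{361885784}{150745} + 2\right) \left(-3022 - 3096\right) = \left(- \frac{361584294}{150745}\right) \left(-6118\right) = \frac{316024672956}{21535}$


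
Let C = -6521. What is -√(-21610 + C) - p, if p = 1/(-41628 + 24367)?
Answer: 1/17261 - I*√28131 ≈ 5.7934e-5 - 167.72*I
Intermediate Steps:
p = -1/17261 (p = 1/(-17261) = -1/17261 ≈ -5.7934e-5)
-√(-21610 + C) - p = -√(-21610 - 6521) - 1*(-1/17261) = -√(-28131) + 1/17261 = -I*√28131 + 1/17261 = 1/17261 - I*√28131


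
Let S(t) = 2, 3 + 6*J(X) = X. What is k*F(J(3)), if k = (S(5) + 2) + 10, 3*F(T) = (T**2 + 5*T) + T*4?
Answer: 0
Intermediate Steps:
J(X) = -1/2 + X/6
F(T) = 3*T + T**2/3 (F(T) = ((T**2 + 5*T) + T*4)/3 = ((T**2 + 5*T) + 4*T)/3 = (T**2 + 9*T)/3 = 3*T + T**2/3)
k = 14 (k = (2 + 2) + 10 = 4 + 10 = 14)
k*F(J(3)) = 14*((-1/2 + (1/6)*3)*(9 + (-1/2 + (1/6)*3))/3) = 14*((-1/2 + 1/2)*(9 + (-1/2 + 1/2))/3) = 14*((1/3)*0*(9 + 0)) = 14*((1/3)*0*9) = 14*0 = 0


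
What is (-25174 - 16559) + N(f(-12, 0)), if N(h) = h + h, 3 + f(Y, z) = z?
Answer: -41739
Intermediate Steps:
f(Y, z) = -3 + z
N(h) = 2*h
(-25174 - 16559) + N(f(-12, 0)) = (-25174 - 16559) + 2*(-3 + 0) = -41733 + 2*(-3) = -41733 - 6 = -41739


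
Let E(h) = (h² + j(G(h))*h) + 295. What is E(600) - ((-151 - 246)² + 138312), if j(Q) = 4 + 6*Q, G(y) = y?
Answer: 2226774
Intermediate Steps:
E(h) = 295 + h² + h*(4 + 6*h) (E(h) = (h² + (4 + 6*h)*h) + 295 = (h² + h*(4 + 6*h)) + 295 = 295 + h² + h*(4 + 6*h))
E(600) - ((-151 - 246)² + 138312) = (295 + 4*600 + 7*600²) - ((-151 - 246)² + 138312) = (295 + 2400 + 7*360000) - ((-397)² + 138312) = (295 + 2400 + 2520000) - (157609 + 138312) = 2522695 - 1*295921 = 2522695 - 295921 = 2226774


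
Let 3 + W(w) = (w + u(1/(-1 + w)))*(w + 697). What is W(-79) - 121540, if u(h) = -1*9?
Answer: -175927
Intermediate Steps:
u(h) = -9
W(w) = -3 + (-9 + w)*(697 + w) (W(w) = -3 + (w - 9)*(w + 697) = -3 + (-9 + w)*(697 + w))
W(-79) - 121540 = (-6276 + (-79)² + 688*(-79)) - 121540 = (-6276 + 6241 - 54352) - 121540 = -54387 - 121540 = -175927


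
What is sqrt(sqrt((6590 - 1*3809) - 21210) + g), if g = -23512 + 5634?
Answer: sqrt(-17878 + I*sqrt(18429)) ≈ 0.5076 + 133.71*I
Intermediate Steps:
g = -17878
sqrt(sqrt((6590 - 1*3809) - 21210) + g) = sqrt(sqrt((6590 - 1*3809) - 21210) - 17878) = sqrt(sqrt((6590 - 3809) - 21210) - 17878) = sqrt(sqrt(2781 - 21210) - 17878) = sqrt(sqrt(-18429) - 17878) = sqrt(I*sqrt(18429) - 17878) = sqrt(-17878 + I*sqrt(18429))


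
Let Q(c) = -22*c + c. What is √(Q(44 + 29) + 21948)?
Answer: √20415 ≈ 142.88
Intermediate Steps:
Q(c) = -21*c
√(Q(44 + 29) + 21948) = √(-21*(44 + 29) + 21948) = √(-21*73 + 21948) = √(-1533 + 21948) = √20415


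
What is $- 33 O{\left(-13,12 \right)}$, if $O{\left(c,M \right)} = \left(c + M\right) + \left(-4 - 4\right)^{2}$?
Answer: $-2079$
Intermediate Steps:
$O{\left(c,M \right)} = 64 + M + c$ ($O{\left(c,M \right)} = \left(M + c\right) + \left(-4 - 4\right)^{2} = \left(M + c\right) + \left(-8\right)^{2} = \left(M + c\right) + 64 = 64 + M + c$)
$- 33 O{\left(-13,12 \right)} = - 33 \left(64 + 12 - 13\right) = \left(-33\right) 63 = -2079$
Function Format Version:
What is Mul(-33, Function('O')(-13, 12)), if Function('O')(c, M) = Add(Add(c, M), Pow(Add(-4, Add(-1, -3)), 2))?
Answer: -2079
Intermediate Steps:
Function('O')(c, M) = Add(64, M, c) (Function('O')(c, M) = Add(Add(M, c), Pow(Add(-4, -4), 2)) = Add(Add(M, c), Pow(-8, 2)) = Add(Add(M, c), 64) = Add(64, M, c))
Mul(-33, Function('O')(-13, 12)) = Mul(-33, Add(64, 12, -13)) = Mul(-33, 63) = -2079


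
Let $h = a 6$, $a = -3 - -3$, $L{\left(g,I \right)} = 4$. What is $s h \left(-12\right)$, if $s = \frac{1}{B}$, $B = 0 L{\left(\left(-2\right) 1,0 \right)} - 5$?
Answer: $0$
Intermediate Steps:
$a = 0$ ($a = -3 + 3 = 0$)
$B = -5$ ($B = 0 \cdot 4 - 5 = 0 - 5 = -5$)
$h = 0$ ($h = 0 \cdot 6 = 0$)
$s = - \frac{1}{5}$ ($s = \frac{1}{-5} = - \frac{1}{5} \approx -0.2$)
$s h \left(-12\right) = \left(- \frac{1}{5}\right) 0 \left(-12\right) = 0 \left(-12\right) = 0$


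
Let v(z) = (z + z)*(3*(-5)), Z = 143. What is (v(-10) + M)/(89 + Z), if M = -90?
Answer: 105/116 ≈ 0.90517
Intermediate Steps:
v(z) = -30*z (v(z) = (2*z)*(-15) = -30*z)
(v(-10) + M)/(89 + Z) = (-30*(-10) - 90)/(89 + 143) = (300 - 90)/232 = (1/232)*210 = 105/116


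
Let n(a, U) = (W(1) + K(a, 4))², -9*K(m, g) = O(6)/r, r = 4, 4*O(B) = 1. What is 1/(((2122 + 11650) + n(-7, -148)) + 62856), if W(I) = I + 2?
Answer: 20736/1589143969 ≈ 1.3049e-5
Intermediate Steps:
O(B) = ¼ (O(B) = (¼)*1 = ¼)
W(I) = 2 + I
K(m, g) = -1/144 (K(m, g) = -1/(36*4) = -⅑*1/16 = -1/144)
n(a, U) = 185761/20736 (n(a, U) = ((2 + 1) - 1/144)² = (3 - 1/144)² = (431/144)² = 185761/20736)
1/(((2122 + 11650) + n(-7, -148)) + 62856) = 1/(((2122 + 11650) + 185761/20736) + 62856) = 1/((13772 + 185761/20736) + 62856) = 1/(285761953/20736 + 62856) = 1/(1589143969/20736) = 20736/1589143969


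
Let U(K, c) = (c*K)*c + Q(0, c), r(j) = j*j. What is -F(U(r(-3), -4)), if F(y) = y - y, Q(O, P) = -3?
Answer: 0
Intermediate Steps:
r(j) = j**2
U(K, c) = -3 + K*c**2 (U(K, c) = (c*K)*c - 3 = (K*c)*c - 3 = K*c**2 - 3 = -3 + K*c**2)
F(y) = 0
-F(U(r(-3), -4)) = -1*0 = 0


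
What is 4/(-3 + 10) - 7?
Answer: -45/7 ≈ -6.4286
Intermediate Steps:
4/(-3 + 10) - 7 = 4/7 - 7 = -45/7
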